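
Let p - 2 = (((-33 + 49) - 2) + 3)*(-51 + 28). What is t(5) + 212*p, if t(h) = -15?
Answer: -82483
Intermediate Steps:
p = -389 (p = 2 + (((-33 + 49) - 2) + 3)*(-51 + 28) = 2 + ((16 - 2) + 3)*(-23) = 2 + (14 + 3)*(-23) = 2 + 17*(-23) = 2 - 391 = -389)
t(5) + 212*p = -15 + 212*(-389) = -15 - 82468 = -82483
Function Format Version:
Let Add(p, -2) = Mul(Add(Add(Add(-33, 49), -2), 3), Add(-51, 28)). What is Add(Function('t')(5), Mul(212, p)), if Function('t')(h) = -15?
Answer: -82483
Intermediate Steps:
p = -389 (p = Add(2, Mul(Add(Add(Add(-33, 49), -2), 3), Add(-51, 28))) = Add(2, Mul(Add(Add(16, -2), 3), -23)) = Add(2, Mul(Add(14, 3), -23)) = Add(2, Mul(17, -23)) = Add(2, -391) = -389)
Add(Function('t')(5), Mul(212, p)) = Add(-15, Mul(212, -389)) = Add(-15, -82468) = -82483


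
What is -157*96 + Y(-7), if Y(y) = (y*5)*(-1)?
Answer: -15037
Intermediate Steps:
Y(y) = -5*y (Y(y) = (5*y)*(-1) = -5*y)
-157*96 + Y(-7) = -157*96 - 5*(-7) = -15072 + 35 = -15037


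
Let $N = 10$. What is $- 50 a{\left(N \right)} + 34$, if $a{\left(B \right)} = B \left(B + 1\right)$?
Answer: $-5466$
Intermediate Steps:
$a{\left(B \right)} = B \left(1 + B\right)$
$- 50 a{\left(N \right)} + 34 = - 50 \cdot 10 \left(1 + 10\right) + 34 = - 50 \cdot 10 \cdot 11 + 34 = \left(-50\right) 110 + 34 = -5500 + 34 = -5466$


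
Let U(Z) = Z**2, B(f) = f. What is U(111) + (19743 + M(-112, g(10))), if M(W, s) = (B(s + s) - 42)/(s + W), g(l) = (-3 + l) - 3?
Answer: 1731473/54 ≈ 32064.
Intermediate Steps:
g(l) = -6 + l
M(W, s) = (-42 + 2*s)/(W + s) (M(W, s) = ((s + s) - 42)/(s + W) = (2*s - 42)/(W + s) = (-42 + 2*s)/(W + s))
U(111) + (19743 + M(-112, g(10))) = 111**2 + (19743 + 2*(-21 + (-6 + 10))/(-112 + (-6 + 10))) = 12321 + (19743 + 2*(-21 + 4)/(-112 + 4)) = 12321 + (19743 + 2*(-17)/(-108)) = 12321 + (19743 + 2*(-1/108)*(-17)) = 12321 + (19743 + 17/54) = 12321 + 1066139/54 = 1731473/54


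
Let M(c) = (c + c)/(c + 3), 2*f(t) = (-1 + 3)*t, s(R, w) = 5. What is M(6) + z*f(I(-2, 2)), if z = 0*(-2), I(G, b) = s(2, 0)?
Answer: 4/3 ≈ 1.3333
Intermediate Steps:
I(G, b) = 5
f(t) = t (f(t) = ((-1 + 3)*t)/2 = (2*t)/2 = t)
z = 0
M(c) = 2*c/(3 + c) (M(c) = (2*c)/(3 + c) = 2*c/(3 + c))
M(6) + z*f(I(-2, 2)) = 2*6/(3 + 6) + 0*5 = 2*6/9 + 0 = 2*6*(⅑) + 0 = 4/3 + 0 = 4/3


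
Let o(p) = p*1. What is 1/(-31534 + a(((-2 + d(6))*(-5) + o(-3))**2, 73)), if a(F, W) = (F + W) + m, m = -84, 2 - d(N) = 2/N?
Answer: -9/283889 ≈ -3.1703e-5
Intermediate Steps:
d(N) = 2 - 2/N
o(p) = p
a(F, W) = -84 + F + W (a(F, W) = (F + W) - 84 = -84 + F + W)
1/(-31534 + a(((-2 + d(6))*(-5) + o(-3))**2, 73)) = 1/(-31534 + (-84 + ((-2 + (2 - 2/6))*(-5) - 3)**2 + 73)) = 1/(-31534 + (-84 + ((-2 + (2 - 2*1/6))*(-5) - 3)**2 + 73)) = 1/(-31534 + (-84 + ((-2 + (2 - 1/3))*(-5) - 3)**2 + 73)) = 1/(-31534 + (-84 + ((-2 + 5/3)*(-5) - 3)**2 + 73)) = 1/(-31534 + (-84 + (-1/3*(-5) - 3)**2 + 73)) = 1/(-31534 + (-84 + (5/3 - 3)**2 + 73)) = 1/(-31534 + (-84 + (-4/3)**2 + 73)) = 1/(-31534 + (-84 + 16/9 + 73)) = 1/(-31534 - 83/9) = 1/(-283889/9) = -9/283889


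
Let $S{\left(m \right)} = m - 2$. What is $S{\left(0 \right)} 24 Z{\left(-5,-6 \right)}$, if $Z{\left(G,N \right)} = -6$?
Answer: $288$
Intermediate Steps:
$S{\left(m \right)} = -2 + m$
$S{\left(0 \right)} 24 Z{\left(-5,-6 \right)} = \left(-2 + 0\right) 24 \left(-6\right) = \left(-2\right) 24 \left(-6\right) = \left(-48\right) \left(-6\right) = 288$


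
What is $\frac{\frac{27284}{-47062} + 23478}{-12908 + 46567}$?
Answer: $\frac{552447176}{792029929} \approx 0.69751$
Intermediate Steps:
$\frac{\frac{27284}{-47062} + 23478}{-12908 + 46567} = \frac{27284 \left(- \frac{1}{47062}\right) + 23478}{33659} = \left(- \frac{13642}{23531} + 23478\right) \frac{1}{33659} = \frac{552447176}{23531} \cdot \frac{1}{33659} = \frac{552447176}{792029929}$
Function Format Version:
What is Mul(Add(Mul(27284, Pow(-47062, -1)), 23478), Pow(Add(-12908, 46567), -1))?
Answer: Rational(552447176, 792029929) ≈ 0.69751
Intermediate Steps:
Mul(Add(Mul(27284, Pow(-47062, -1)), 23478), Pow(Add(-12908, 46567), -1)) = Mul(Add(Mul(27284, Rational(-1, 47062)), 23478), Pow(33659, -1)) = Mul(Add(Rational(-13642, 23531), 23478), Rational(1, 33659)) = Mul(Rational(552447176, 23531), Rational(1, 33659)) = Rational(552447176, 792029929)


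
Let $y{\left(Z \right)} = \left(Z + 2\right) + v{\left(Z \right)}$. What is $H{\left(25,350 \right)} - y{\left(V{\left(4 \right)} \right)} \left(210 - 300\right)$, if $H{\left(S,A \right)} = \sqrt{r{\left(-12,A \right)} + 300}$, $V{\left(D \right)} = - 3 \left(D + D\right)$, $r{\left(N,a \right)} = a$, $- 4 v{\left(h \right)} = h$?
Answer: $-1440 + 5 \sqrt{26} \approx -1414.5$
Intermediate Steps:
$v{\left(h \right)} = - \frac{h}{4}$
$V{\left(D \right)} = - 6 D$ ($V{\left(D \right)} = - 3 \cdot 2 D = - 6 D$)
$y{\left(Z \right)} = 2 + \frac{3 Z}{4}$ ($y{\left(Z \right)} = \left(Z + 2\right) - \frac{Z}{4} = \left(2 + Z\right) - \frac{Z}{4} = 2 + \frac{3 Z}{4}$)
$H{\left(S,A \right)} = \sqrt{300 + A}$ ($H{\left(S,A \right)} = \sqrt{A + 300} = \sqrt{300 + A}$)
$H{\left(25,350 \right)} - y{\left(V{\left(4 \right)} \right)} \left(210 - 300\right) = \sqrt{300 + 350} - \left(2 + \frac{3 \left(\left(-6\right) 4\right)}{4}\right) \left(210 - 300\right) = \sqrt{650} - \left(2 + \frac{3}{4} \left(-24\right)\right) \left(-90\right) = 5 \sqrt{26} - \left(2 - 18\right) \left(-90\right) = 5 \sqrt{26} - \left(-16\right) \left(-90\right) = 5 \sqrt{26} - 1440 = -1440 + 5 \sqrt{26}$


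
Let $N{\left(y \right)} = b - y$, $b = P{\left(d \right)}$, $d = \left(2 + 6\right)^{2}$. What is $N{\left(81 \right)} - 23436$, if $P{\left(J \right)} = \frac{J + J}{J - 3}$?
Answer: $- \frac{1434409}{61} \approx -23515.0$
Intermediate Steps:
$d = 64$ ($d = 8^{2} = 64$)
$P{\left(J \right)} = \frac{2 J}{-3 + J}$
$b = \frac{128}{61}$ ($b = 2 \cdot 64 \frac{1}{-3 + 64} = 2 \cdot 64 \cdot \frac{1}{61} = \frac{128}{61} \approx 2.0984$)
$N{\left(y \right)} = \frac{128}{61} - y$
$N{\left(81 \right)} - 23436 = \left(\frac{128}{61} - 81\right) - 23436 = - \frac{4813}{61} - 23436 = - \frac{1434409}{61}$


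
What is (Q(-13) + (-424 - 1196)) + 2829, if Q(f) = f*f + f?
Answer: 1365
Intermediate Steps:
Q(f) = f + f² (Q(f) = f² + f = f + f²)
(Q(-13) + (-424 - 1196)) + 2829 = (-13*(1 - 13) + (-424 - 1196)) + 2829 = (-13*(-12) - 1620) + 2829 = (156 - 1620) + 2829 = -1464 + 2829 = 1365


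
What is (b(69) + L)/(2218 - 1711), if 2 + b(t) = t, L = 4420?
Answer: 4487/507 ≈ 8.8501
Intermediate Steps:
b(t) = -2 + t
(b(69) + L)/(2218 - 1711) = ((-2 + 69) + 4420)/(2218 - 1711) = (67 + 4420)/507 = 4487*(1/507) = 4487/507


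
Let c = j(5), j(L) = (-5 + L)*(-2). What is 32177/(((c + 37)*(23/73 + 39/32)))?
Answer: 75165472/132571 ≈ 566.98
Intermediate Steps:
j(L) = 10 - 2*L
c = 0 (c = 10 - 2*5 = 10 - 10 = 0)
32177/(((c + 37)*(23/73 + 39/32))) = 32177/(((0 + 37)*(23/73 + 39/32))) = 32177/((37*(23*(1/73) + 39*(1/32)))) = 32177/((37*(23/73 + 39/32))) = 32177/((37*(3583/2336))) = 32177/(132571/2336) = 32177*(2336/132571) = 75165472/132571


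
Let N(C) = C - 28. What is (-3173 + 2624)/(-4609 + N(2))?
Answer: 61/515 ≈ 0.11845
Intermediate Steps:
N(C) = -28 + C
(-3173 + 2624)/(-4609 + N(2)) = (-3173 + 2624)/(-4609 + (-28 + 2)) = -549/(-4609 - 26) = -549/(-4635) = -549*(-1/4635) = 61/515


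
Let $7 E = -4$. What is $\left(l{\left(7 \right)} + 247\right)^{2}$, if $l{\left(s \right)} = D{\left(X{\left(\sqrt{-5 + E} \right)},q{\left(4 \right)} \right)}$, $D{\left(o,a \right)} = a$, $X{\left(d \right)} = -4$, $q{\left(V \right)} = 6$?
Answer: $64009$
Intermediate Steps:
$E = - \frac{4}{7}$ ($E = \frac{1}{7} \left(-4\right) = - \frac{4}{7} \approx -0.57143$)
$l{\left(s \right)} = 6$
$\left(l{\left(7 \right)} + 247\right)^{2} = \left(6 + 247\right)^{2} = 253^{2} = 64009$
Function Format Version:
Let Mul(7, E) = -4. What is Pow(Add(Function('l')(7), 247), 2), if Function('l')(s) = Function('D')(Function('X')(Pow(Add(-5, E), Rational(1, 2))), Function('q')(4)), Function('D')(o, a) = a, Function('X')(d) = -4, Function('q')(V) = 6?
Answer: 64009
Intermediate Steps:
E = Rational(-4, 7) (E = Mul(Rational(1, 7), -4) = Rational(-4, 7) ≈ -0.57143)
Function('l')(s) = 6
Pow(Add(Function('l')(7), 247), 2) = Pow(Add(6, 247), 2) = Pow(253, 2) = 64009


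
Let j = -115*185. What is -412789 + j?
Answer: -434064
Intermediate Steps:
j = -21275
-412789 + j = -412789 - 21275 = -434064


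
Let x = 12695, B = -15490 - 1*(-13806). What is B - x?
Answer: -14379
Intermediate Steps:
B = -1684 (B = -15490 + 13806 = -1684)
B - x = -1684 - 1*12695 = -1684 - 12695 = -14379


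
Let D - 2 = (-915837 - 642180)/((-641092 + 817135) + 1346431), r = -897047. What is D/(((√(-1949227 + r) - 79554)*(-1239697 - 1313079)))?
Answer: 19715218129/4101386109331761687760 + 1486931*I*√2846274/24608316655990570126560 ≈ 4.807e-12 + 1.0194e-13*I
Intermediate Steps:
D = 1486931/1522474 (D = 2 + (-915837 - 642180)/((-641092 + 817135) + 1346431) = 2 - 1558017/(176043 + 1346431) = 2 - 1558017/1522474 = 1486931/1522474 ≈ 0.97665)
D/(((√(-1949227 + r) - 79554)*(-1239697 - 1313079))) = 1486931/(1522474*(((√(-1949227 - 897047) - 79554)*(-1239697 - 1313079)))) = 1486931/(1522474*(((√(-2846274) - 79554)*(-2552776)))) = 1486931/(1522474*(((I*√2846274 - 79554)*(-2552776)))) = 1486931/(1522474*(((-79554 + I*√2846274)*(-2552776)))) = 1486931/(1522474*(203083541904 - 2552776*I*√2846274))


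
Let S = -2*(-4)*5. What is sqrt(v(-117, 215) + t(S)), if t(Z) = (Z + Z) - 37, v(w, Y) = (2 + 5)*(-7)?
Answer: I*sqrt(6) ≈ 2.4495*I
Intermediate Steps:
v(w, Y) = -49 (v(w, Y) = 7*(-7) = -49)
S = 40 (S = 8*5 = 40)
t(Z) = -37 + 2*Z (t(Z) = 2*Z - 37 = -37 + 2*Z)
sqrt(v(-117, 215) + t(S)) = sqrt(-49 + (-37 + 2*40)) = sqrt(-49 + (-37 + 80)) = sqrt(-49 + 43) = sqrt(-6) = I*sqrt(6)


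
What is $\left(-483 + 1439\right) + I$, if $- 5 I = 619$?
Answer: $\frac{4161}{5} \approx 832.2$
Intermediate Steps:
$I = - \frac{619}{5}$ ($I = \left(- \frac{1}{5}\right) 619 = - \frac{619}{5} \approx -123.8$)
$\left(-483 + 1439\right) + I = \left(-483 + 1439\right) - \frac{619}{5} = 956 - \frac{619}{5} = \frac{4161}{5}$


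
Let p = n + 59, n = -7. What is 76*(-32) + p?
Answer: -2380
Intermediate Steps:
p = 52 (p = -7 + 59 = 52)
76*(-32) + p = 76*(-32) + 52 = -2432 + 52 = -2380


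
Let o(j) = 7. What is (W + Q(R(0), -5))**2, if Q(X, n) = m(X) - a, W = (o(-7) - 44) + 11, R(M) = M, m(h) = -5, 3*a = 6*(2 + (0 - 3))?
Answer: 841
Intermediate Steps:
a = -2 (a = (6*(2 + (0 - 3)))/3 = (6*(2 - 3))/3 = (6*(-1))/3 = (1/3)*(-6) = -2)
W = -26 (W = (7 - 44) + 11 = -37 + 11 = -26)
Q(X, n) = -3 (Q(X, n) = -5 - 1*(-2) = -5 + 2 = -3)
(W + Q(R(0), -5))**2 = (-26 - 3)**2 = (-29)**2 = 841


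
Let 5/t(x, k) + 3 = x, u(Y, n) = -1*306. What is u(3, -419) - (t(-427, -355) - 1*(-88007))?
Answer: -7594917/86 ≈ -88313.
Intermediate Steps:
u(Y, n) = -306
t(x, k) = 5/(-3 + x)
u(3, -419) - (t(-427, -355) - 1*(-88007)) = -306 - (5/(-3 - 427) - 1*(-88007)) = -306 - (5/(-430) + 88007) = -306 - (5*(-1/430) + 88007) = -306 - (-1/86 + 88007) = -306 - 1*7568601/86 = -306 - 7568601/86 = -7594917/86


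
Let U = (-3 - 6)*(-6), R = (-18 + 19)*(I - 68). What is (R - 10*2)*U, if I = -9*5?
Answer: -7182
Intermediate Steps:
I = -45
R = -113 (R = (-18 + 19)*(-45 - 68) = 1*(-113) = -113)
U = 54 (U = -9*(-6) = 54)
(R - 10*2)*U = (-113 - 10*2)*54 = (-113 - 20)*54 = -133*54 = -7182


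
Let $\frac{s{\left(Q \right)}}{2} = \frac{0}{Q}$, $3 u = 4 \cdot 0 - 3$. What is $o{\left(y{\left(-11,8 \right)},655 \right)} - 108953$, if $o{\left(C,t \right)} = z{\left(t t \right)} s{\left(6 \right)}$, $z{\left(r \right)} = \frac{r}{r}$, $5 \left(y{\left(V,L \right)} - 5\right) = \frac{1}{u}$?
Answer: $-108953$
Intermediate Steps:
$u = -1$ ($u = \frac{4 \cdot 0 - 3}{3} = \frac{0 - 3}{3} = \frac{1}{3} \left(-3\right) = -1$)
$s{\left(Q \right)} = 0$ ($s{\left(Q \right)} = 2 \frac{0}{Q} = 2 \cdot 0 = 0$)
$y{\left(V,L \right)} = \frac{24}{5}$ ($y{\left(V,L \right)} = 5 + \frac{1}{5 \left(-1\right)} = 5 + \frac{1}{5} \left(-1\right) = 5 - \frac{1}{5} = \frac{24}{5}$)
$z{\left(r \right)} = 1$
$o{\left(C,t \right)} = 0$ ($o{\left(C,t \right)} = 1 \cdot 0 = 0$)
$o{\left(y{\left(-11,8 \right)},655 \right)} - 108953 = 0 - 108953 = -108953$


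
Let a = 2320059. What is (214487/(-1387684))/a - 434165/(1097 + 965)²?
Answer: -24960695176179853/244443731712574794 ≈ -0.10211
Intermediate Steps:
(214487/(-1387684))/a - 434165/(1097 + 965)² = (214487/(-1387684))/2320059 - 434165/(1097 + 965)² = (214487*(-1/1387684))*(1/2320059) - 434165/(2062²) = -214487/1387684*1/2320059 - 434165/4251844 = -30641/459929821908 - 434165*1/4251844 = -30641/459929821908 - 434165/4251844 = -24960695176179853/244443731712574794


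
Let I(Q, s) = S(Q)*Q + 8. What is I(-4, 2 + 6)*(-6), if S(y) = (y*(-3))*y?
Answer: -1200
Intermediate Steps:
S(y) = -3*y² (S(y) = (-3*y)*y = -3*y²)
I(Q, s) = 8 - 3*Q³ (I(Q, s) = (-3*Q²)*Q + 8 = -3*Q³ + 8 = 8 - 3*Q³)
I(-4, 2 + 6)*(-6) = (8 - 3*(-4)³)*(-6) = (8 - 3*(-64))*(-6) = (8 + 192)*(-6) = 200*(-6) = -1200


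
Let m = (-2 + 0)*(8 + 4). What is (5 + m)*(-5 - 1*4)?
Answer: 171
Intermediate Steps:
m = -24 (m = -2*12 = -24)
(5 + m)*(-5 - 1*4) = (5 - 24)*(-5 - 1*4) = -19*(-5 - 4) = -19*(-9) = 171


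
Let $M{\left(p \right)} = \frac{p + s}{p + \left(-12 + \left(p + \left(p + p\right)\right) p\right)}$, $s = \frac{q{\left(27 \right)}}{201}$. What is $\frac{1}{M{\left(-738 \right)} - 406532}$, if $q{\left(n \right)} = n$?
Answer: $- \frac{36474398}{14828009984215} \approx -2.4598 \cdot 10^{-6}$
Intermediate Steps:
$s = \frac{9}{67}$ ($s = \frac{27}{201} = 27 \cdot \frac{1}{201} = \frac{9}{67} \approx 0.13433$)
$M{\left(p \right)} = \frac{\frac{9}{67} + p}{-12 + p + 3 p^{2}}$ ($M{\left(p \right)} = \frac{p + \frac{9}{67}}{p + \left(-12 + \left(p + \left(p + p\right)\right) p\right)} = \frac{\frac{9}{67} + p}{p + \left(-12 + \left(p + 2 p\right) p\right)} = \frac{\frac{9}{67} + p}{p + \left(-12 + 3 p p\right)} = \frac{\frac{9}{67} + p}{p + \left(-12 + 3 p^{2}\right)} = \frac{\frac{9}{67} + p}{-12 + p + 3 p^{2}}$)
$\frac{1}{M{\left(-738 \right)} - 406532} = \frac{1}{\frac{\frac{9}{67} - 738}{-12 - 738 + 3 \left(-738\right)^{2}} - 406532} = \frac{1}{\frac{1}{-12 - 738 + 3 \cdot 544644} \left(- \frac{49437}{67}\right) - 406532} = \frac{1}{\frac{1}{-12 - 738 + 1633932} \left(- \frac{49437}{67}\right) - 406532} = \frac{1}{\frac{1}{1633182} \left(- \frac{49437}{67}\right) - 406532} = \frac{1}{- \frac{16479}{36474398} - 406532} = \frac{1}{- \frac{14828009984215}{36474398}} = - \frac{36474398}{14828009984215}$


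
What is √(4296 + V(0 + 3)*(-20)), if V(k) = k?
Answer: 2*√1059 ≈ 65.085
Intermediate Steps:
√(4296 + V(0 + 3)*(-20)) = √(4296 + (0 + 3)*(-20)) = √(4296 + 3*(-20)) = √(4296 - 60) = √4236 = 2*√1059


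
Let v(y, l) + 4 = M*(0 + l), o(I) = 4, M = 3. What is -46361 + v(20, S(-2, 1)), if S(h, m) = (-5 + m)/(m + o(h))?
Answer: -231837/5 ≈ -46367.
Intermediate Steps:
S(h, m) = (-5 + m)/(4 + m) (S(h, m) = (-5 + m)/(m + 4) = (-5 + m)/(4 + m))
v(y, l) = -4 + 3*l (v(y, l) = -4 + 3*(0 + l) = -4 + 3*l)
-46361 + v(20, S(-2, 1)) = -46361 + (-4 + 3*((-5 + 1)/(4 + 1))) = -46361 + (-4 + 3*(-4/5)) = -46361 + (-4 + 3*((⅕)*(-4))) = -46361 + (-4 + 3*(-⅘)) = -46361 + (-4 - 12/5) = -46361 - 32/5 = -231837/5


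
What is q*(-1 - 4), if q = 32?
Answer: -160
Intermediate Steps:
q*(-1 - 4) = 32*(-1 - 4) = 32*(-5) = -160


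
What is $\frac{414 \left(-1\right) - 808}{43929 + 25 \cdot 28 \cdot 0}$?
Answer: $- \frac{1222}{43929} \approx -0.027818$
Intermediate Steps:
$\frac{414 \left(-1\right) - 808}{43929 + 25 \cdot 28 \cdot 0} = \frac{-414 - 808}{43929 + 700 \cdot 0} = - \frac{1222}{43929 + 0} = - \frac{1222}{43929}$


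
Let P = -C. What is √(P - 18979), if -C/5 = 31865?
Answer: 3*√15594 ≈ 374.63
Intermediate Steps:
C = -159325 (C = -5*31865 = -159325)
P = 159325 (P = -1*(-159325) = 159325)
√(P - 18979) = √(159325 - 18979) = √140346 = 3*√15594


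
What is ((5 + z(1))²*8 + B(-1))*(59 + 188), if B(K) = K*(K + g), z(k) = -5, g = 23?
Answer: -5434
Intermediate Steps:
B(K) = K*(23 + K) (B(K) = K*(K + 23) = K*(23 + K))
((5 + z(1))²*8 + B(-1))*(59 + 188) = ((5 - 5)²*8 - (23 - 1))*(59 + 188) = (0²*8 - 1*22)*247 = (0*8 - 22)*247 = (0 - 22)*247 = -22*247 = -5434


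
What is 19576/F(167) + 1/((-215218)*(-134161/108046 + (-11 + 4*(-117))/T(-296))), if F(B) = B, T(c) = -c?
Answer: 96338699023067948/821851374840035 ≈ 117.22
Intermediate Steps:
19576/F(167) + 1/((-215218)*(-134161/108046 + (-11 + 4*(-117))/T(-296))) = 19576/167 + 1/((-215218)*(-134161/108046 + (-11 + 4*(-117))/((-1*(-296))))) = 19576*(1/167) - 1/(215218*(-134161*1/108046 + (-11 - 468)/296)) = 19576/167 - 1/(215218*(-134161/108046 - 479*1/296)) = 19576/167 - 1/(215218*(-134161/108046 - 479/296)) = 19576/167 - 1/(215218*(-45732845/15990808)) = 19576/167 - 1/215218*(-15990808/45732845) = 19576/167 + 7995404/4921265717605 = 96338699023067948/821851374840035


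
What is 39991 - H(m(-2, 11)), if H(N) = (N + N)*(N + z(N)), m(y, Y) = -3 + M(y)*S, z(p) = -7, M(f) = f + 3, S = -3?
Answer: 39835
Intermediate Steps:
M(f) = 3 + f
m(y, Y) = -12 - 3*y (m(y, Y) = -3 + (3 + y)*(-3) = -3 + (-9 - 3*y) = -12 - 3*y)
H(N) = 2*N*(-7 + N) (H(N) = (N + N)*(N - 7) = (2*N)*(-7 + N) = 2*N*(-7 + N))
39991 - H(m(-2, 11)) = 39991 - 2*(-12 - 3*(-2))*(-7 + (-12 - 3*(-2))) = 39991 - 2*(-12 + 6)*(-7 + (-12 + 6)) = 39991 - 2*(-6)*(-7 - 6) = 39991 - 2*(-6)*(-13) = 39991 - 1*156 = 39991 - 156 = 39835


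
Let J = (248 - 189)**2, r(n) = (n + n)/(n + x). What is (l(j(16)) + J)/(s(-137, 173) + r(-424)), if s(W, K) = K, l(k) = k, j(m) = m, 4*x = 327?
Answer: 4787393/240229 ≈ 19.928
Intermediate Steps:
x = 327/4 (x = (1/4)*327 = 327/4 ≈ 81.750)
r(n) = 2*n/(327/4 + n) (r(n) = (n + n)/(n + 327/4) = (2*n)/(327/4 + n) = 2*n/(327/4 + n))
J = 3481 (J = 59**2 = 3481)
(l(j(16)) + J)/(s(-137, 173) + r(-424)) = (16 + 3481)/(173 + 8*(-424)/(327 + 4*(-424))) = 3497/(173 + 8*(-424)/(327 - 1696)) = 3497/(173 + 8*(-424)/(-1369)) = 3497/(173 + 8*(-424)*(-1/1369)) = 3497/(173 + 3392/1369) = 3497/(240229/1369) = 3497*(1369/240229) = 4787393/240229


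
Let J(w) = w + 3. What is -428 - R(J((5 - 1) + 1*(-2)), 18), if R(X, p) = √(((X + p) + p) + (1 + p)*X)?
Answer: -428 - 2*√34 ≈ -439.66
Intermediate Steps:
J(w) = 3 + w
R(X, p) = √(X + 2*p + X*(1 + p)) (R(X, p) = √((X + 2*p) + X*(1 + p)) = √(X + 2*p + X*(1 + p)))
-428 - R(J((5 - 1) + 1*(-2)), 18) = -428 - √(2*(3 + ((5 - 1) + 1*(-2))) + 2*18 + (3 + ((5 - 1) + 1*(-2)))*18) = -428 - √(2*(3 + (4 - 2)) + 36 + (3 + (4 - 2))*18) = -428 - √(2*(3 + 2) + 36 + (3 + 2)*18) = -428 - √(2*5 + 36 + 5*18) = -428 - √(10 + 36 + 90) = -428 - √136 = -428 - 2*√34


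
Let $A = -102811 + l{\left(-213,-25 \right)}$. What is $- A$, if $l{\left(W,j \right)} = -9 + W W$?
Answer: $57451$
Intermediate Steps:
$l{\left(W,j \right)} = -9 + W^{2}$
$A = -57451$ ($A = -102811 - \left(9 - \left(-213\right)^{2}\right) = -102811 + \left(-9 + 45369\right) = -102811 + 45360 = -57451$)
$- A = \left(-1\right) \left(-57451\right) = 57451$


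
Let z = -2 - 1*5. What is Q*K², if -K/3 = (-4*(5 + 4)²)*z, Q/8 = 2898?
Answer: 1073289740544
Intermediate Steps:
Q = 23184 (Q = 8*2898 = 23184)
z = -7 (z = -2 - 5 = -7)
K = -6804 (K = -3*(-4*(5 + 4)²)*(-7) = -3*(-4*9²)*(-7) = -3*(-4*81)*(-7) = -(-972)*(-7) = -3*2268 = -6804)
Q*K² = 23184*(-6804)² = 23184*46294416 = 1073289740544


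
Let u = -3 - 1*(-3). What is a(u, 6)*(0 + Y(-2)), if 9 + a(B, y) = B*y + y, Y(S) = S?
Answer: 6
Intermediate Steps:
u = 0 (u = -3 + 3 = 0)
a(B, y) = -9 + y + B*y (a(B, y) = -9 + (B*y + y) = -9 + (y + B*y) = -9 + y + B*y)
a(u, 6)*(0 + Y(-2)) = (-9 + 6 + 0*6)*(0 - 2) = (-9 + 6 + 0)*(-2) = -3*(-2) = 6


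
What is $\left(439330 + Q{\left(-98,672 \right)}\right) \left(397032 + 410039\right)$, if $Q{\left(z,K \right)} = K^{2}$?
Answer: $719030852894$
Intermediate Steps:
$\left(439330 + Q{\left(-98,672 \right)}\right) \left(397032 + 410039\right) = \left(439330 + 672^{2}\right) \left(397032 + 410039\right) = \left(439330 + 451584\right) 807071 = 890914 \cdot 807071 = 719030852894$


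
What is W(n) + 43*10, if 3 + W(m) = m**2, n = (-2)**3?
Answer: 491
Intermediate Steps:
n = -8
W(m) = -3 + m**2
W(n) + 43*10 = (-3 + (-8)**2) + 43*10 = (-3 + 64) + 430 = 61 + 430 = 491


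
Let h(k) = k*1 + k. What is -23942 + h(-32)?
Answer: -24006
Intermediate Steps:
h(k) = 2*k (h(k) = k + k = 2*k)
-23942 + h(-32) = -23942 + 2*(-32) = -23942 - 64 = -24006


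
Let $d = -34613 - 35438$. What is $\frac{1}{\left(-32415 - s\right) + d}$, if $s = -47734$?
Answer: $- \frac{1}{54732} \approx -1.8271 \cdot 10^{-5}$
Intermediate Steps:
$d = -70051$ ($d = -34613 - 35438 = -70051$)
$\frac{1}{\left(-32415 - s\right) + d} = \frac{1}{\left(-32415 - -47734\right) - 70051} = \frac{1}{\left(-32415 + 47734\right) - 70051} = \frac{1}{15319 - 70051} = \frac{1}{-54732} = - \frac{1}{54732}$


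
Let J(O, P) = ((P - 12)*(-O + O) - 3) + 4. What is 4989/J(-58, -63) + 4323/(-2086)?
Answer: 10402731/2086 ≈ 4986.9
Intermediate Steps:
J(O, P) = 1 (J(O, P) = ((-12 + P)*0 - 3) + 4 = (0 - 3) + 4 = -3 + 4 = 1)
4989/J(-58, -63) + 4323/(-2086) = 4989/1 + 4323/(-2086) = 4989*1 + 4323*(-1/2086) = 4989 - 4323/2086 = 10402731/2086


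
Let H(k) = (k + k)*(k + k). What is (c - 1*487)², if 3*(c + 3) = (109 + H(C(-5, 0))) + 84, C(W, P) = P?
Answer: 1630729/9 ≈ 1.8119e+5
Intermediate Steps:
H(k) = 4*k² (H(k) = (2*k)*(2*k) = 4*k²)
c = 184/3 (c = -3 + ((109 + 4*0²) + 84)/3 = -3 + ((109 + 4*0) + 84)/3 = -3 + ((109 + 0) + 84)/3 = -3 + (109 + 84)/3 = -3 + (⅓)*193 = -3 + 193/3 = 184/3 ≈ 61.333)
(c - 1*487)² = (184/3 - 1*487)² = (184/3 - 487)² = (-1277/3)² = 1630729/9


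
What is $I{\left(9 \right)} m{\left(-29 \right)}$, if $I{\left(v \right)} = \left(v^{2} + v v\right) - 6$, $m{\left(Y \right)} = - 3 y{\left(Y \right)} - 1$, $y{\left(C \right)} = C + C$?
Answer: $26988$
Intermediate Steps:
$y{\left(C \right)} = 2 C$
$m{\left(Y \right)} = -1 - 6 Y$ ($m{\left(Y \right)} = - 3 \cdot 2 Y - 1 = - 6 Y - 1 = -1 - 6 Y$)
$I{\left(v \right)} = -6 + 2 v^{2}$ ($I{\left(v \right)} = \left(v^{2} + v^{2}\right) - 6 = 2 v^{2} - 6 = -6 + 2 v^{2}$)
$I{\left(9 \right)} m{\left(-29 \right)} = \left(-6 + 2 \cdot 9^{2}\right) \left(-1 - -174\right) = \left(-6 + 2 \cdot 81\right) \left(-1 + 174\right) = \left(-6 + 162\right) 173 = 156 \cdot 173 = 26988$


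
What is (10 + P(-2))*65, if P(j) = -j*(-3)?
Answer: 260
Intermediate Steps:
P(j) = 3*j
(10 + P(-2))*65 = (10 + 3*(-2))*65 = (10 - 6)*65 = 4*65 = 260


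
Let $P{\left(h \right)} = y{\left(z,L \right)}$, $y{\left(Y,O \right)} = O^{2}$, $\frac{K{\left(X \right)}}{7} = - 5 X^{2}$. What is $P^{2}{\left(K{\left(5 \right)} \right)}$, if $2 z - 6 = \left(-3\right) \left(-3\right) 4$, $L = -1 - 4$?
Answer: $625$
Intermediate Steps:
$L = -5$
$z = 21$ ($z = 3 + \frac{\left(-3\right) \left(-3\right) 4}{2} = 3 + \frac{9 \cdot 4}{2} = 3 + \frac{1}{2} \cdot 36 = 3 + 18 = 21$)
$K{\left(X \right)} = - 35 X^{2}$ ($K{\left(X \right)} = 7 \left(- 5 X^{2}\right) = - 35 X^{2}$)
$P{\left(h \right)} = 25$ ($P{\left(h \right)} = \left(-5\right)^{2} = 25$)
$P^{2}{\left(K{\left(5 \right)} \right)} = 25^{2} = 625$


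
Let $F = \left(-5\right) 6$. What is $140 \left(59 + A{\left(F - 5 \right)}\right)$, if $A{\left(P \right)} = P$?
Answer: $3360$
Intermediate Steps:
$F = -30$
$140 \left(59 + A{\left(F - 5 \right)}\right) = 140 \left(59 - 35\right) = 140 \cdot 24 = 3360$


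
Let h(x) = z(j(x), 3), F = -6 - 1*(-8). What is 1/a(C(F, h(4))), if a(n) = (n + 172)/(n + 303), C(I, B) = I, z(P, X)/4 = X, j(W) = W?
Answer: 305/174 ≈ 1.7529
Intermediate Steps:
F = 2 (F = -6 + 8 = 2)
z(P, X) = 4*X
h(x) = 12 (h(x) = 4*3 = 12)
a(n) = (172 + n)/(303 + n)
1/a(C(F, h(4))) = 1/((172 + 2)/(303 + 2)) = 1/(174/305) = 305/174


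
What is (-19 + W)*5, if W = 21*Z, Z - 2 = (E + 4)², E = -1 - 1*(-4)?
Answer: 5260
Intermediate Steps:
E = 3 (E = -1 + 4 = 3)
Z = 51 (Z = 2 + (3 + 4)² = 2 + 7² = 2 + 49 = 51)
W = 1071 (W = 21*51 = 1071)
(-19 + W)*5 = (-19 + 1071)*5 = 1052*5 = 5260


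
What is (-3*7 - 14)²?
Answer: 1225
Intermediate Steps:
(-3*7 - 14)² = (-21 - 14)² = (-35)² = 1225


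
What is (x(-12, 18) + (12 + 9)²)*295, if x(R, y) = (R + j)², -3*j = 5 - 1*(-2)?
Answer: 1716310/9 ≈ 1.9070e+5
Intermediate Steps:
j = -7/3 (j = -(5 - 1*(-2))/3 = -(5 + 2)/3 = -⅓*7 = -7/3 ≈ -2.3333)
x(R, y) = (-7/3 + R)² (x(R, y) = (R - 7/3)² = (-7/3 + R)²)
(x(-12, 18) + (12 + 9)²)*295 = ((-7 + 3*(-12))²/9 + (12 + 9)²)*295 = ((-7 - 36)²/9 + 21²)*295 = ((⅑)*(-43)² + 441)*295 = ((⅑)*1849 + 441)*295 = (1849/9 + 441)*295 = (5818/9)*295 = 1716310/9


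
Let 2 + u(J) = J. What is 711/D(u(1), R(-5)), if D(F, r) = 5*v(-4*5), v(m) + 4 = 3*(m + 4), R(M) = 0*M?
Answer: -711/260 ≈ -2.7346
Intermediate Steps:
u(J) = -2 + J
R(M) = 0
v(m) = 8 + 3*m (v(m) = -4 + 3*(m + 4) = -4 + 3*(4 + m) = -4 + (12 + 3*m) = 8 + 3*m)
D(F, r) = -260 (D(F, r) = 5*(8 + 3*(-4*5)) = 5*(8 + 3*(-20)) = 5*(8 - 60) = 5*(-52) = -260)
711/D(u(1), R(-5)) = 711/(-260) = 711*(-1/260) = -711/260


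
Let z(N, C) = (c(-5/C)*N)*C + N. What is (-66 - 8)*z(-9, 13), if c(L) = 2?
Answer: 17982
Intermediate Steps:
z(N, C) = N + 2*C*N (z(N, C) = (2*N)*C + N = 2*C*N + N = N + 2*C*N)
(-66 - 8)*z(-9, 13) = (-66 - 8)*(-9*(1 + 2*13)) = -(-666)*(1 + 26) = -(-666)*27 = -74*(-243) = 17982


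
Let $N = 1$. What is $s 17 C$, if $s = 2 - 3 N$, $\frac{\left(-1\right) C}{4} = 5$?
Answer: $340$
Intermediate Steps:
$C = -20$ ($C = \left(-4\right) 5 = -20$)
$s = -1$ ($s = 2 - 3 = -1$)
$s 17 C = \left(-1\right) 17 \left(-20\right) = \left(-17\right) \left(-20\right) = 340$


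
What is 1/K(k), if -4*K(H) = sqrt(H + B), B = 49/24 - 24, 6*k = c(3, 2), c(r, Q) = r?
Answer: 8*I*sqrt(3090)/515 ≈ 0.8635*I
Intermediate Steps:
k = 1/2 (k = (1/6)*3 = 1/2 ≈ 0.50000)
B = -527/24 (B = 49*(1/24) - 24 = 49/24 - 24 = -527/24 ≈ -21.958)
K(H) = -sqrt(-527/24 + H)/4 (K(H) = -sqrt(H - 527/24)/4 = -sqrt(-527/24 + H)/4)
1/K(k) = 1/(-sqrt(-3162 + 144*(1/2))/48) = 1/(-sqrt(-3162 + 72)/48) = 1/(-I*sqrt(3090)/48) = 8*I*sqrt(3090)/515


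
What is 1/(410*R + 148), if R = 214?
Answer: 1/87888 ≈ 1.1378e-5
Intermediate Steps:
1/(410*R + 148) = 1/(410*214 + 148) = 1/(87740 + 148) = 1/87888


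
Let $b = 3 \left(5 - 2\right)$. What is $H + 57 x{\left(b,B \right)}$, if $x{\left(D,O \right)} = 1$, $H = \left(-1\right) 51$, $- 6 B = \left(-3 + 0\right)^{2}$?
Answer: $6$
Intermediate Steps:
$B = - \frac{3}{2}$ ($B = - \frac{\left(-3 + 0\right)^{2}}{6} = - \frac{\left(-3\right)^{2}}{6} = \left(- \frac{1}{6}\right) 9 = - \frac{3}{2} \approx -1.5$)
$b = 9$ ($b = 3 \cdot 3 = 9$)
$H = -51$
$H + 57 x{\left(b,B \right)} = -51 + 57 \cdot 1 = -51 + 57 = 6$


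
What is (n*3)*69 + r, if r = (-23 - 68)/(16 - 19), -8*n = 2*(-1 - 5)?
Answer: 2045/6 ≈ 340.83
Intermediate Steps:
n = 3/2 (n = -(-1 - 5)/4 = -(-6)/4 = -1/8*(-12) = 3/2 ≈ 1.5000)
r = 91/3 (r = -91/(-3) = -91*(-1/3) = 91/3 ≈ 30.333)
(n*3)*69 + r = ((3/2)*3)*69 + 91/3 = (9/2)*69 + 91/3 = 621/2 + 91/3 = 2045/6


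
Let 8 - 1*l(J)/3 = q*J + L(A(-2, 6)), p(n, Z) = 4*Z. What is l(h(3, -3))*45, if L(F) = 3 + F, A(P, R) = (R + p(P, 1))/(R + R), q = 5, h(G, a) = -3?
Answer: 5175/2 ≈ 2587.5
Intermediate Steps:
A(P, R) = (4 + R)/(2*R) (A(P, R) = (R + 4*1)/(R + R) = (R + 4)/((2*R)) = (4 + R)*(1/(2*R)) = (4 + R)/(2*R))
l(J) = 25/2 - 15*J (l(J) = 24 - 3*(5*J + (3 + (½)*(4 + 6)/6)) = 24 - 3*(5*J + (3 + (½)*(⅙)*10)) = 24 - 3*(5*J + (3 + ⅚)) = 24 - 3*(5*J + 23/6) = 24 - 3*(23/6 + 5*J) = 24 + (-23/2 - 15*J) = 25/2 - 15*J)
l(h(3, -3))*45 = (25/2 - 15*(-3))*45 = (25/2 + 45)*45 = (115/2)*45 = 5175/2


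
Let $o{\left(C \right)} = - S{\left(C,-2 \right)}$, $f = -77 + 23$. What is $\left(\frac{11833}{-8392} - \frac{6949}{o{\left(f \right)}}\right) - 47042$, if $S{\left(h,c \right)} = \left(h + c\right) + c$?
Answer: $- \frac{11478018617}{243368} \approx -47163.0$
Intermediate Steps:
$f = -54$
$S{\left(h,c \right)} = h + 2 c$ ($S{\left(h,c \right)} = \left(c + h\right) + c = h + 2 c$)
$o{\left(C \right)} = 4 - C$ ($o{\left(C \right)} = - (C + 2 \left(-2\right)) = - (C - 4) = - (-4 + C) = 4 - C$)
$\left(\frac{11833}{-8392} - \frac{6949}{o{\left(f \right)}}\right) - 47042 = \left(\frac{11833}{-8392} - \frac{6949}{4 - -54}\right) - 47042 = \left(11833 \left(- \frac{1}{8392}\right) - \frac{6949}{4 + 54}\right) - 47042 = \left(- \frac{11833}{8392} - \frac{6949}{58}\right) - 47042 = - \frac{29501161}{243368} - 47042 = - \frac{11478018617}{243368}$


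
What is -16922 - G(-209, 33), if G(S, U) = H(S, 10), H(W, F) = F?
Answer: -16932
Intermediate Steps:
G(S, U) = 10
-16922 - G(-209, 33) = -16922 - 1*10 = -16922 - 10 = -16932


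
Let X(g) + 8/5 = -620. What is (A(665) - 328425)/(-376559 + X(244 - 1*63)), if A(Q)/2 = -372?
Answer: 1645845/1885903 ≈ 0.87271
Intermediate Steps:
A(Q) = -744 (A(Q) = 2*(-372) = -744)
X(g) = -3108/5 (X(g) = -8/5 - 620 = -3108/5)
(A(665) - 328425)/(-376559 + X(244 - 1*63)) = (-744 - 328425)/(-376559 - 3108/5) = -329169/(-1885903/5) = -329169*(-5/1885903) = 1645845/1885903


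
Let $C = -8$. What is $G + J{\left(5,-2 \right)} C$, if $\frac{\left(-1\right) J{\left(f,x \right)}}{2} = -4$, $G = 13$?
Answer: $-51$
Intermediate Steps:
$J{\left(f,x \right)} = 8$ ($J{\left(f,x \right)} = \left(-2\right) \left(-4\right) = 8$)
$G + J{\left(5,-2 \right)} C = 13 + 8 \left(-8\right) = 13 - 64 = -51$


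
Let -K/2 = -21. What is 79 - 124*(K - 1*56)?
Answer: 1815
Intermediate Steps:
K = 42 (K = -2*(-21) = 42)
79 - 124*(K - 1*56) = 79 - 124*(42 - 1*56) = 79 - 124*(42 - 56) = 79 - 124*(-14) = 79 + 1736 = 1815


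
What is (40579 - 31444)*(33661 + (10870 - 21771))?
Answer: 207912600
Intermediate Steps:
(40579 - 31444)*(33661 + (10870 - 21771)) = 9135*(33661 - 10901) = 9135*22760 = 207912600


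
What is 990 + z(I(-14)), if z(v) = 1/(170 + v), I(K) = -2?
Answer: 166321/168 ≈ 990.01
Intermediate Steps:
990 + z(I(-14)) = 990 + 1/(170 - 2) = 990 + 1/168 = 166321/168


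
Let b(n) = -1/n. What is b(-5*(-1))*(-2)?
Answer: 2/5 ≈ 0.40000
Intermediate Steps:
b(-5*(-1))*(-2) = -1/((-5*(-1)))*(-2) = -1/5*(-2) = 2/5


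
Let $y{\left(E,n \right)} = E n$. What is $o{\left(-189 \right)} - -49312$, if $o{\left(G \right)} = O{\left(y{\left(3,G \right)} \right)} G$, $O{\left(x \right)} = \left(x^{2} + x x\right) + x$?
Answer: $-121366367$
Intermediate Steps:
$O{\left(x \right)} = x + 2 x^{2}$ ($O{\left(x \right)} = \left(x^{2} + x^{2}\right) + x = 2 x^{2} + x = x + 2 x^{2}$)
$o{\left(G \right)} = 3 G^{2} \left(1 + 6 G\right)$ ($o{\left(G \right)} = 3 G \left(1 + 2 \cdot 3 G\right) G = 3 G \left(1 + 6 G\right) G = 3 G^{2} \left(1 + 6 G\right)$)
$o{\left(-189 \right)} - -49312 = \left(-189\right)^{2} \left(3 + 18 \left(-189\right)\right) - -49312 = 35721 \left(3 - 3402\right) + 49312 = 35721 \left(-3399\right) + 49312 = -121415679 + 49312 = -121366367$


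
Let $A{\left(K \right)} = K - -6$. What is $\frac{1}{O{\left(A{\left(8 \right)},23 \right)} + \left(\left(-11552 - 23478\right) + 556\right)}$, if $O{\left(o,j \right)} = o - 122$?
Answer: $- \frac{1}{34582} \approx -2.8917 \cdot 10^{-5}$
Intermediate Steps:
$A{\left(K \right)} = 6 + K$ ($A{\left(K \right)} = K + 6 = 6 + K$)
$O{\left(o,j \right)} = -122 + o$
$\frac{1}{O{\left(A{\left(8 \right)},23 \right)} + \left(\left(-11552 - 23478\right) + 556\right)} = \frac{1}{\left(-122 + \left(6 + 8\right)\right) + \left(\left(-11552 - 23478\right) + 556\right)} = \frac{1}{\left(-122 + 14\right) + \left(-35030 + 556\right)} = \frac{1}{-108 - 34474} = \frac{1}{-34582} = - \frac{1}{34582}$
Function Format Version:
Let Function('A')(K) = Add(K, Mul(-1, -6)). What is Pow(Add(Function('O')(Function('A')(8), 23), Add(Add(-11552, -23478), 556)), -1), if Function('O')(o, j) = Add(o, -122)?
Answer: Rational(-1, 34582) ≈ -2.8917e-5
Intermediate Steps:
Function('A')(K) = Add(6, K) (Function('A')(K) = Add(K, 6) = Add(6, K))
Function('O')(o, j) = Add(-122, o)
Pow(Add(Function('O')(Function('A')(8), 23), Add(Add(-11552, -23478), 556)), -1) = Pow(Add(Add(-122, Add(6, 8)), Add(Add(-11552, -23478), 556)), -1) = Pow(Add(Add(-122, 14), Add(-35030, 556)), -1) = Pow(Add(-108, -34474), -1) = Pow(-34582, -1) = Rational(-1, 34582)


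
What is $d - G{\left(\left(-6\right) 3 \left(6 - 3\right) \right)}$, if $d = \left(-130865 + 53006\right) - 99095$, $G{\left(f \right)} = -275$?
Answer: $-176679$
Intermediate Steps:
$d = -176954$ ($d = -77859 - 99095 = -176954$)
$d - G{\left(\left(-6\right) 3 \left(6 - 3\right) \right)} = -176954 - -275 = -176954 + 275 = -176679$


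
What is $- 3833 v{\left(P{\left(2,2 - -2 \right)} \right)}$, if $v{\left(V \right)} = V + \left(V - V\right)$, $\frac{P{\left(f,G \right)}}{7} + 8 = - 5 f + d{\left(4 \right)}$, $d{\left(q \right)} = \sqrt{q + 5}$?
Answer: $402465$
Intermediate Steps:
$d{\left(q \right)} = \sqrt{5 + q}$
$P{\left(f,G \right)} = -35 - 35 f$ ($P{\left(f,G \right)} = -56 + 7 \left(- 5 f + \sqrt{5 + 4}\right) = -56 + 7 \left(- 5 f + \sqrt{9}\right) = -56 + 7 \left(- 5 f + 3\right) = -56 + 7 \left(3 - 5 f\right) = -56 - \left(-21 + 35 f\right) = -35 - 35 f$)
$v{\left(V \right)} = V$ ($v{\left(V \right)} = V + 0 = V$)
$- 3833 v{\left(P{\left(2,2 - -2 \right)} \right)} = - 3833 \left(-35 - 70\right) = \left(-3833\right) \left(-105\right) = 402465$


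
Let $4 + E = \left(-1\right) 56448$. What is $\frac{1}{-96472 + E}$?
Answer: $- \frac{1}{152924} \approx -6.5392 \cdot 10^{-6}$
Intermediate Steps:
$E = -56452$ ($E = -4 - 56448 = -56452$)
$\frac{1}{-96472 + E} = \frac{1}{-96472 - 56452} = \frac{1}{-152924} = - \frac{1}{152924}$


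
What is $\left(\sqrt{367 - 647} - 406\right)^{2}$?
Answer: $164556 - 1624 i \sqrt{70} \approx 1.6456 \cdot 10^{5} - 13587.0 i$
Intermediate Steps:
$\left(\sqrt{367 - 647} - 406\right)^{2} = \left(\sqrt{-280} - 406\right)^{2} = \left(2 i \sqrt{70} - 406\right)^{2} = \left(-406 + 2 i \sqrt{70}\right)^{2}$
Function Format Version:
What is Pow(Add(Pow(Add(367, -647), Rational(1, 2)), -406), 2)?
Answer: Add(164556, Mul(-1624, I, Pow(70, Rational(1, 2)))) ≈ Add(1.6456e+5, Mul(-13587., I))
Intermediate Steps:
Pow(Add(Pow(Add(367, -647), Rational(1, 2)), -406), 2) = Pow(Add(Pow(-280, Rational(1, 2)), -406), 2) = Pow(Add(Mul(2, I, Pow(70, Rational(1, 2))), -406), 2) = Pow(Add(-406, Mul(2, I, Pow(70, Rational(1, 2)))), 2)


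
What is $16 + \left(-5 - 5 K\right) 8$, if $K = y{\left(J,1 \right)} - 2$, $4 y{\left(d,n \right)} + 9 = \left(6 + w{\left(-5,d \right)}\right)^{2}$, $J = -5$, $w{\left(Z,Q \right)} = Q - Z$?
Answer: $-214$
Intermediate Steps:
$y{\left(d,n \right)} = - \frac{9}{4} + \frac{\left(11 + d\right)^{2}}{4}$ ($y{\left(d,n \right)} = - \frac{9}{4} + \frac{\left(6 + \left(d - -5\right)\right)^{2}}{4} = - \frac{9}{4} + \frac{\left(6 + \left(d + 5\right)\right)^{2}}{4} = - \frac{9}{4} + \frac{\left(6 + \left(5 + d\right)\right)^{2}}{4} = - \frac{9}{4} + \frac{\left(11 + d\right)^{2}}{4}$)
$K = \frac{19}{4}$ ($K = \left(- \frac{9}{4} + \frac{\left(11 - 5\right)^{2}}{4}\right) - 2 = \left(- \frac{9}{4} + \frac{6^{2}}{4}\right) - 2 = \left(- \frac{9}{4} + \frac{1}{4} \cdot 36\right) - 2 = \left(- \frac{9}{4} + 9\right) - 2 = \frac{27}{4} - 2 = \frac{19}{4} \approx 4.75$)
$16 + \left(-5 - 5 K\right) 8 = 16 + \left(-5 - \frac{95}{4}\right) 8 = 16 - 230 = -214$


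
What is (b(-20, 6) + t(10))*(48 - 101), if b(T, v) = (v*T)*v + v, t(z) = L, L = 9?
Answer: 37365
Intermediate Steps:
t(z) = 9
b(T, v) = v + T*v**2 (b(T, v) = (T*v)*v + v = T*v**2 + v = v + T*v**2)
(b(-20, 6) + t(10))*(48 - 101) = (6*(1 - 20*6) + 9)*(48 - 101) = (6*(1 - 120) + 9)*(-53) = (6*(-119) + 9)*(-53) = (-714 + 9)*(-53) = -705*(-53) = 37365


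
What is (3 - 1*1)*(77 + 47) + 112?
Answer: 360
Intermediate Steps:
(3 - 1*1)*(77 + 47) + 112 = (3 - 1)*124 + 112 = 2*124 + 112 = 248 + 112 = 360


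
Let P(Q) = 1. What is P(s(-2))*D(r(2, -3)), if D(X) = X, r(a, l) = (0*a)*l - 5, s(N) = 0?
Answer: -5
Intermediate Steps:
r(a, l) = -5 (r(a, l) = 0*l - 5 = 0 - 5 = -5)
P(s(-2))*D(r(2, -3)) = 1*(-5) = -5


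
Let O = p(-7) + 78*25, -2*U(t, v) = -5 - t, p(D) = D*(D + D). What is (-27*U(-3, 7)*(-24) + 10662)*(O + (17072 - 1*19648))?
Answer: -5971680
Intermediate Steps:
p(D) = 2*D**2 (p(D) = D*(2*D) = 2*D**2)
U(t, v) = 5/2 + t/2 (U(t, v) = -(-5 - t)/2 = 5/2 + t/2)
O = 2048 (O = 2*(-7)**2 + 78*25 = 2*49 + 1950 = 98 + 1950 = 2048)
(-27*U(-3, 7)*(-24) + 10662)*(O + (17072 - 1*19648)) = (-27*(5/2 + (1/2)*(-3))*(-24) + 10662)*(2048 + (17072 - 1*19648)) = (-27*(5/2 - 3/2)*(-24) + 10662)*(2048 + (17072 - 19648)) = (-27*1*(-24) + 10662)*(2048 - 2576) = (-27*(-24) + 10662)*(-528) = (648 + 10662)*(-528) = 11310*(-528) = -5971680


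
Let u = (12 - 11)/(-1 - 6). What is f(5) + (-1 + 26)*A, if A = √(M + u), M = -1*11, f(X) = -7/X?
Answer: -7/5 + 25*I*√546/7 ≈ -1.4 + 83.452*I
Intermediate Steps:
u = -⅐ (u = 1/(-7) = 1*(-⅐) = -⅐ ≈ -0.14286)
M = -11
A = I*√546/7 (A = √(-11 - ⅐) = √(-78/7) = I*√546/7 ≈ 3.3381*I)
f(5) + (-1 + 26)*A = -7/5 + (-1 + 26)*(I*√546/7) = -7*⅕ + 25*(I*√546/7) = -7/5 + 25*I*√546/7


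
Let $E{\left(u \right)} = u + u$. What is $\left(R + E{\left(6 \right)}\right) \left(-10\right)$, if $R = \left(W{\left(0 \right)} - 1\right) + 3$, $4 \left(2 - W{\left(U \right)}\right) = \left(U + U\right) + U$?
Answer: $-160$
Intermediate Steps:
$W{\left(U \right)} = 2 - \frac{3 U}{4}$ ($W{\left(U \right)} = 2 - \frac{\left(U + U\right) + U}{4} = 2 - \frac{2 U + U}{4} = 2 - \frac{3 U}{4}$)
$E{\left(u \right)} = 2 u$
$R = 4$ ($R = \left(\left(2 - 0\right) - 1\right) + 3 = \left(\left(2 + 0\right) - 1\right) + 3 = \left(2 - 1\right) + 3 = 1 + 3 = 4$)
$\left(R + E{\left(6 \right)}\right) \left(-10\right) = \left(4 + 2 \cdot 6\right) \left(-10\right) = \left(4 + 12\right) \left(-10\right) = 16 \left(-10\right) = -160$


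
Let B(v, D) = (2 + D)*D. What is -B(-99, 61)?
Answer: -3843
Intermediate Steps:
B(v, D) = D*(2 + D)
-B(-99, 61) = -61*(2 + 61) = -61*63 = -1*3843 = -3843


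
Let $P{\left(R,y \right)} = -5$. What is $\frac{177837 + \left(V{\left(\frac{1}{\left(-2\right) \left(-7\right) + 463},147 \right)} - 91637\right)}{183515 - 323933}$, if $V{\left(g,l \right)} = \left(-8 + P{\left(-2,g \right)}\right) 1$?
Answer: $- \frac{28729}{46806} \approx -0.61379$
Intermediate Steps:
$V{\left(g,l \right)} = -13$ ($V{\left(g,l \right)} = \left(-8 - 5\right) 1 = \left(-13\right) 1 = -13$)
$\frac{177837 + \left(V{\left(\frac{1}{\left(-2\right) \left(-7\right) + 463},147 \right)} - 91637\right)}{183515 - 323933} = \frac{177837 - 91650}{183515 - 323933} = \frac{177837 - 91650}{-140418} = 86187 \left(- \frac{1}{140418}\right) = - \frac{28729}{46806}$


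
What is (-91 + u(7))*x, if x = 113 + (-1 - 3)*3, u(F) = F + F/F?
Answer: -8383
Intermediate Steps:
u(F) = 1 + F (u(F) = F + 1 = 1 + F)
x = 101 (x = 113 - 4*3 = 113 - 12 = 101)
(-91 + u(7))*x = (-91 + (1 + 7))*101 = (-91 + 8)*101 = -83*101 = -8383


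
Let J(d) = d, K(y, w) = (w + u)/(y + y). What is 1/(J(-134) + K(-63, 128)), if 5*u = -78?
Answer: -315/42491 ≈ -0.0074133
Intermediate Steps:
u = -78/5 (u = (⅕)*(-78) = -78/5 ≈ -15.600)
K(y, w) = (-78/5 + w)/(2*y) (K(y, w) = (w - 78/5)/(y + y) = (-78/5 + w)/((2*y)) = (-78/5 + w)*(1/(2*y)) = (-78/5 + w)/(2*y))
1/(J(-134) + K(-63, 128)) = 1/(-134 + (⅒)*(-78 + 5*128)/(-63)) = 1/(-134 + (⅒)*(-1/63)*(-78 + 640)) = 1/(-134 + (⅒)*(-1/63)*562) = 1/(-134 - 281/315) = 1/(-42491/315) = -315/42491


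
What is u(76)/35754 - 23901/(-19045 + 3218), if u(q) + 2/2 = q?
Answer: 285247793/188626186 ≈ 1.5122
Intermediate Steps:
u(q) = -1 + q
u(76)/35754 - 23901/(-19045 + 3218) = (-1 + 76)/35754 - 23901/(-19045 + 3218) = 75*(1/35754) - 23901/(-15827) = 25/11918 - 23901*(-1/15827) = 25/11918 + 23901/15827 = 285247793/188626186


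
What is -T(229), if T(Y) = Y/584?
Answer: -229/584 ≈ -0.39212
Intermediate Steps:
T(Y) = Y/584 (T(Y) = Y*(1/584) = Y/584)
-T(229) = -229/584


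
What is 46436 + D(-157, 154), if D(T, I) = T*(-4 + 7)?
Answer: 45965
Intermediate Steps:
D(T, I) = 3*T (D(T, I) = T*3 = 3*T)
46436 + D(-157, 154) = 46436 + 3*(-157) = 46436 - 471 = 45965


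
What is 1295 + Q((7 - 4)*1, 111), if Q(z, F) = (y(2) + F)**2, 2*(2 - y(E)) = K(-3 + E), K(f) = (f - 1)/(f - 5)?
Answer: 504949/36 ≈ 14026.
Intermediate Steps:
K(f) = (-1 + f)/(-5 + f)
y(E) = 2 - (-4 + E)/(2*(-8 + E)) (y(E) = 2 - (-1 + (-3 + E))/(2*(-5 + (-3 + E))) = 2 - (-4 + E)/(2*(-8 + E)))
Q(z, F) = (11/6 + F)**2 (Q(z, F) = ((-28 + 3*2)/(2*(-8 + 2)) + F)**2 = ((1/2)*(-28 + 6)/(-6) + F)**2 = ((1/2)*(-1/6)*(-22) + F)**2 = (11/6 + F)**2)
1295 + Q((7 - 4)*1, 111) = 1295 + (11 + 6*111)**2/36 = 1295 + (11 + 666)**2/36 = 1295 + (1/36)*677**2 = 1295 + (1/36)*458329 = 1295 + 458329/36 = 504949/36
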